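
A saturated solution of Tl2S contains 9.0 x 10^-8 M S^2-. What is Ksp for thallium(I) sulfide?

Tl2S(s) ⇌ 2 Tl^+ + S^2-
Stoichiometry gives [Tl^+] = (2/1)[S^2-] = 1.80 × 10^-7 M.
Ksp = [Tl^+]^2[S^2-]
Ksp = (1.80 × 10^-7)^2 × 9.0 × 10^-8 = 2.9 × 10^-21

Ksp = 2.9 x 10^-21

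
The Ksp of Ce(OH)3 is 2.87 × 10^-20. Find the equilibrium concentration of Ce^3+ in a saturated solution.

Ce(OH)3(s) ⇌ Ce^3+ + 3 OH^-
Ksp = [Ce^3+][OH^-]^3
If s mol/L of Ce(OH)3 dissolves, [Ce^3+] = s and [OH^-] = 3s.
Ksp = s(3s)^3 = 27s^4
s^4 = 2.87 × 10^-20 / 27, so s = 5.710 × 10^-6 M
[Ce^3+] = s = 5.71 × 10^-6 M

[Ce^3+] ≈ 5.71 × 10^-6 M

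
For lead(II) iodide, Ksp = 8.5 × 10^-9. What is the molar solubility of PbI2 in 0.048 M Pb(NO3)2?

s ≈ 2.1e-4 M

PbI2(s) <=> Pb^2+(aq) + 2 I^-(aq)
Ksp = [Pb^2+][I^-]^2
Let s be the molar solubility in this solution. [Pb^2+] = 0.048 + s ≈ 0.048, [I^-] = 2s (common-ion effect: Pb^2+ is already 0.048 M).
Ksp ≈ 0.048 × (2s)^2
s = 2.1 × 10^-4 M
Check: s = 2.1 × 10^-4 ≪ 0.048, so the approximation is valid.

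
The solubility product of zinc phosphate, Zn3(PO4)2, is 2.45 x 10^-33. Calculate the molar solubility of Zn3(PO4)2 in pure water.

Zn3(PO4)2(s) <=> 3 Zn^2+(aq) + 2 PO4^3-(aq)
Ksp = [Zn^2+]^3[PO4^3-]^2
With molar solubility s: [Zn^2+] = 3s, [PO4^3-] = 2s.
So Ksp = (3s)^3 × (2s)^2 = 108s^5
Solving, s = (2.45 x 10^-33/108)^(1/5) = 1.18 × 10^-7 M

s = 1.18 × 10^-7 M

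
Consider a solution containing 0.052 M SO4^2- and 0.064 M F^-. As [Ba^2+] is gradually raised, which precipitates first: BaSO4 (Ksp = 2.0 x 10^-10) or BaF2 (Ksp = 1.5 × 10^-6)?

Each salt begins to precipitate when Q = Ksp, i.e. when [Ba^2+] reaches its threshold.
For BaSO4: 2.0 x 10^-10 = 0.052 × [Ba^2+]  ⇒  [Ba^2+] = 3.8 × 10^-9 M.
For BaF2: 1.5 × 10^-6 = (0.064)^2 × [Ba^2+]  ⇒  [Ba^2+] = 3.7 × 10^-4 M.
The salt with the lower threshold [Ba^2+] precipitates first: BaSO4.

BaSO4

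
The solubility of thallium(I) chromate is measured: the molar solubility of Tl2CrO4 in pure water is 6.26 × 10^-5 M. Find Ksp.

9.81e-13

Tl2CrO4(s) ⇌ 2 Tl^+ + CrO4^2-
For each mole of Tl2CrO4 that dissolves: [Tl^+] = 2s, [CrO4^2-] = s.
Ksp = [Tl^+]^2[CrO4^2-]
Substituting: Ksp = (2s)^2s = 4s^3
With s = 6.26 × 10^-5: Ksp = 9.81 × 10^-13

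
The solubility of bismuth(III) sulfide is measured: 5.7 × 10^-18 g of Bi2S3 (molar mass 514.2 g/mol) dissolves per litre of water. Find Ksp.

Molar solubility s = (5.7 × 10^-18 g/L) / (514.2 g/mol) = 1.11 × 10^-20 M.
Bi2S3(s) ⇌ 2 Bi^3+(aq) + 3 S^2-(aq)
If s mol/L of Bi2S3 dissolves, [Bi^3+] = 2s and [S^2-] = 3s.
Ksp = [Bi^3+]^2[S^2-]^3
Ksp = (2s)^2(3s)^3 = 108s^5
Ksp = 108 × (1.11 × 10^-20)^5 = 1.8 × 10^-98

1.8 × 10^-98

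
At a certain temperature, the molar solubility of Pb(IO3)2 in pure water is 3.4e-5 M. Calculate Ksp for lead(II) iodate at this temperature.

Pb(IO3)2(s) <=> Pb^2+ + 2 IO3^-
With molar solubility s: [Pb^2+] = s, [IO3^-] = 2s.
Ksp = [Pb^2+][IO3^-]^2
So Ksp = s × (2s)^2 = 4s^3
With s = 3.4 × 10^-5: Ksp = 1.6 x 10^-13

1.6 × 10^-13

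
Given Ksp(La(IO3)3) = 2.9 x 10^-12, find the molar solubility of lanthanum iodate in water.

5.7e-4 M

La(IO3)3(s) <=> La^3+(aq) + 3 IO3^-(aq)
Ksp = [La^3+][IO3^-]^3
If s mol/L of La(IO3)3 dissolves, [La^3+] = s and [IO3^-] = 3s.
So Ksp = s × (3s)^3 = 27s^4
Solving, s = (2.9 x 10^-12/27)^(1/4) = 5.7 × 10^-4 M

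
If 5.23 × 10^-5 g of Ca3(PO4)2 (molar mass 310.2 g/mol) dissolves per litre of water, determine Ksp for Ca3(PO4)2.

Molar solubility s = (5.23 × 10^-5 g/L) / (310.2 g/mol) = 1.686 × 10^-7 M.
Ca3(PO4)2(s) <=> 3 Ca^2+ + 2 PO4^3-
Let s = molar solubility. Then [Ca^2+] = 3s and [PO4^3-] = 2s.
Ksp = [Ca^2+]^3[PO4^3-]^2
Substituting: Ksp = (3s)^3(2s)^2 = 108s^5
Ksp = 108 × (1.686 × 10^-7)^5 = 1.47 × 10^-32

Ksp ≈ 1.47 × 10^-32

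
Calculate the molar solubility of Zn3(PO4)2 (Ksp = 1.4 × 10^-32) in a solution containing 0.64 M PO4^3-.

s = 1.1 × 10^-11 M

Zn3(PO4)2(s) <=> 3 Zn^2+ + 2 PO4^3-
Ksp = [Zn^2+]^3[PO4^3-]^2
If s mol/L dissolves here, [Zn^2+] = 3s, [PO4^3-] = 0.64 + 2s ≈ 0.64 (since the PO4^3- already present dominates).
Ksp ≈ (3s)^3 × (0.64)^2
s = 1.1 x 10^-11 M
Check: 2s = 2.2 x 10^-11 ≪ 0.64, so the approximation is valid.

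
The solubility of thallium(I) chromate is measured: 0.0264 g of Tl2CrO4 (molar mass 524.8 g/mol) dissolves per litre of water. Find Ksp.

Ksp = 5.09 × 10^-13

Molar solubility s = (2.64 × 10^-2 g/L) / (524.8 g/mol) = 5.030 × 10^-5 M.
Tl2CrO4(s) ⇌ 2 Tl^+ + CrO4^2-
With molar solubility s: [Tl^+] = 2s, [CrO4^2-] = s.
Ksp = [Tl^+]^2[CrO4^2-]
So Ksp = (2s)^2 × s = 4s^3
With s = 5.030 × 10^-5: Ksp = 5.09 x 10^-13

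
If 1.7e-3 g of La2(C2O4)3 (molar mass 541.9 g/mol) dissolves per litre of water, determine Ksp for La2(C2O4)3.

Molar solubility s = (1.7 × 10^-3 g/L) / (541.9 g/mol) = 3.14 × 10^-6 M.
La2(C2O4)3(s) ⇌ 2 La^3+ + 3 C2O4^2-
For each mole of La2(C2O4)3 that dissolves: [La^3+] = 2s, [C2O4^2-] = 3s.
Ksp = [La^3+]^2[C2O4^2-]^3
Substituting: Ksp = (2s)^2(3s)^3 = 108s^5
Ksp = 108 × (3.14 × 10^-6)^5 = 3.3 × 10^-26

Ksp = 3.3 x 10^-26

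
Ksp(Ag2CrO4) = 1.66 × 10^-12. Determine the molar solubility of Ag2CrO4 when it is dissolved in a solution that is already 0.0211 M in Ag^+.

Ag2CrO4(s) <=> 2 Ag^+ + CrO4^2-
Ksp = [Ag^+]^2[CrO4^2-]
If s mol/L dissolves here, [Ag^+] = 0.0211 + 2s ≈ 0.0211, [CrO4^2-] = s (Ksp is small, so little additional dissolves).
Ksp ≈ (0.0211)^2 × s
s = 3.73 x 10^-9 M
Check: 2s = 7.5 x 10^-9 ≪ 0.0211, so the approximation is valid.

s ≈ 3.73 × 10^-9 M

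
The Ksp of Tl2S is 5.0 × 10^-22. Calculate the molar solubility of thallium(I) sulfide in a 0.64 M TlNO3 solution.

s = 1.2e-21 M

Tl2S(s) ⇌ 2 Tl^+ + S^2-
Ksp = [Tl^+]^2[S^2-]
Let s be the molar solubility in this solution. [Tl^+] = 0.64 + 2s ≈ 0.64, [S^2-] = s (since Tl^+ from TlNO3 dominates).
Ksp ≈ (0.64)^2 × s
s = 1.2 x 10^-21 M
Check: 2s = 2.4 x 10^-21 ≪ 0.64, so the approximation is valid.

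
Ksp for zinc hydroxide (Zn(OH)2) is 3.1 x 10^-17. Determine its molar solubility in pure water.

Zn(OH)2(s) ⇌ Zn^2+(aq) + 2 OH^-(aq)
Ksp = [Zn^2+][OH^-]^2
If s mol/L of Zn(OH)2 dissolves, [Zn^2+] = s and [OH^-] = 2s.
So Ksp = s × (2s)^2 = 4s^3
Solving, s = (3.1 x 10^-17/4)^(1/3) = 2.0 × 10^-6 M

s ≈ 2.0e-6 M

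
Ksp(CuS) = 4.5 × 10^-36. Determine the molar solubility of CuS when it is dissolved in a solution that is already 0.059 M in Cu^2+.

CuS(s) ⇌ Cu^2+(aq) + S^2-(aq)
Ksp = [Cu^2+][S^2-]
Let s = moles of CuS that dissolve per litre. [Cu^2+] = 0.059 + s ≈ 0.059, [S^2-] = s (common-ion effect: Cu^2+ is already 0.059 M).
Ksp ≈ 0.059 × s
s = 7.6 × 10^-35 M
Check: s = 7.6 × 10^-35 ≪ 0.059, so the approximation is valid.

s ≈ 7.6 x 10^-35 M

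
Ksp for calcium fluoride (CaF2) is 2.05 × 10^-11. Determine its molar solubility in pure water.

CaF2(s) ⇌ Ca^2+(aq) + 2 F^-(aq)
Ksp = [Ca^2+][F^-]^2
Let s = molar solubility. Then [Ca^2+] = s and [F^-] = 2s.
So Ksp = s × (2s)^2 = 4s^3
s^3 = 2.05 × 10^-11 / 4, so s = 1.72 × 10^-4 M

1.72 × 10^-4 M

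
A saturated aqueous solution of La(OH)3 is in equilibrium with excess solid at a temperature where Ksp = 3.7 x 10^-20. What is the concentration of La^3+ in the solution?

La(OH)3(s) ⇌ La^3+(aq) + 3 OH^-(aq)
Ksp = [La^3+][OH^-]^3
With molar solubility s: [La^3+] = s, [OH^-] = 3s.
So Ksp = s × (3s)^3 = 27s^4
s^4 = 3.7 x 10^-20 / 27, so s = 6.08 x 10^-6 M
[La^3+] = s = 6.1 x 10^-6 M

6.1e-6 M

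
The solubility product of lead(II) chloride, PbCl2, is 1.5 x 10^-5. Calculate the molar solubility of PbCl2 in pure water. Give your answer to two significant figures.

s ≈ 0.016 M

PbCl2(s) ⇌ Pb^2+(aq) + 2 Cl^-(aq)
Ksp = [Pb^2+][Cl^-]^2
With molar solubility s: [Pb^2+] = s, [Cl^-] = 2s.
Substituting: Ksp = s(2s)^2 = 4s^3
Solving, s = (1.5 x 10^-5/4)^(1/3) = 1.6 × 10^-2 M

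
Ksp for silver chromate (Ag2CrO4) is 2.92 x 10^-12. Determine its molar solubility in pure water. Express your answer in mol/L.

Ag2CrO4(s) ⇌ 2 Ag^+ + CrO4^2-
Ksp = [Ag^+]^2[CrO4^2-]
For each mole of Ag2CrO4 that dissolves: [Ag^+] = 2s, [CrO4^2-] = s.
Substituting: Ksp = (2s)^2s = 4s^3
s^3 = 2.92 x 10^-12 / 4, so s = 9.00 x 10^-5 M

s ≈ 9.00 × 10^-5 M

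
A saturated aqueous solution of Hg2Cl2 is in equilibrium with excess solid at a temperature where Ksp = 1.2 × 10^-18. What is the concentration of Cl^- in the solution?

[Cl^-] ≈ 1.3 x 10^-6 M

Hg2Cl2(s) ⇌ Hg2^2+(aq) + 2 Cl^-(aq)
Ksp = [Hg2^2+][Cl^-]^2
With molar solubility s: [Hg2^2+] = s, [Cl^-] = 2s.
Substituting: Ksp = s(2s)^2 = 4s^3
Solving, s = (1.2 × 10^-18/4)^(1/3) = 6.69 x 10^-7 M
[Cl^-] = 2s = 1.3 x 10^-6 M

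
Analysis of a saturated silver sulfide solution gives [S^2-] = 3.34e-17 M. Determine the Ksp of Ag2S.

1.49 × 10^-49

Ag2S(s) <=> 2 Ag^+ + S^2-
Stoichiometry gives [Ag^+] = (2/1)[S^2-] = 6.680 × 10^-17 M.
Ksp = [Ag^+]^2[S^2-]
Ksp = (6.680 × 10^-17)^2 × 3.34 x 10^-17 = 1.49 × 10^-49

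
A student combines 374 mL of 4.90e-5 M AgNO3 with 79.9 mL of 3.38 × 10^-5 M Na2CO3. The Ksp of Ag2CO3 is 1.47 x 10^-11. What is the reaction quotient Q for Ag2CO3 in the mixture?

Total volume = 374 + 79.9 = 453.9 mL.
[Ag^+] = 4.90 × 10^-5 × (374/453.9) = 4.037 x 10^-5 M
[CO3^2-] = 3.38 x 10^-5 × (79.9/453.9) = 5.950 × 10^-6 M
Ag2CO3(s) ⇌ 2 Ag^+(aq) + CO3^2-(aq), so Q = [Ag^+]^2[CO3^2-]
Q = (4.037 × 10^-5)^2(5.950 × 10^-6) = 9.70 × 10^-15
Q < Ksp, so no precipitate of Ag2CO3 forms.

Q = 9.70e-15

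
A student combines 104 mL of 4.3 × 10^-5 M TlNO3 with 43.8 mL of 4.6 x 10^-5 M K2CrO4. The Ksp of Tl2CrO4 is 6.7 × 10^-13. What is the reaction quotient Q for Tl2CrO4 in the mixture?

1.2 x 10^-14

Total volume = 104 + 43.8 = 147.8 mL.
[Tl^+] = 4.3 x 10^-5 × (104/147.8) = 3.03 x 10^-5 M
[CrO4^2-] = 4.6 x 10^-5 × (43.8/147.8) = 1.36 × 10^-5 M
Tl2CrO4(s) ⇌ 2 Tl^+(aq) + CrO4^2-(aq), so Q = [Tl^+]^2[CrO4^2-]
Q = (3.03 × 10^-5)^2(1.36 × 10^-5) = 1.2 x 10^-14
Q < Ksp, so no precipitate of Tl2CrO4 forms.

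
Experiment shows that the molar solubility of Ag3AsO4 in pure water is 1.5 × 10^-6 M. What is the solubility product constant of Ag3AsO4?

Ksp = 1.4 x 10^-22

Ag3AsO4(s) ⇌ 3 Ag^+ + AsO4^3-
Let s = molar solubility. Then [Ag^+] = 3s and [AsO4^3-] = s.
Ksp = [Ag^+]^3[AsO4^3-]
So Ksp = (3s)^3 × s = 27s^4
With s = 1.5 × 10^-6: Ksp = 1.4 × 10^-22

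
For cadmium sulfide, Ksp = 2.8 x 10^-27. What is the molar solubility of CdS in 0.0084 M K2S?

s ≈ 3.3e-25 M

CdS(s) ⇌ Cd^2+(aq) + S^2-(aq)
Ksp = [Cd^2+][S^2-]
Let s be the molar solubility in this solution. [Cd^2+] = s, [S^2-] = 0.0084 + s ≈ 0.0084 (Ksp is small, so little additional dissolves).
Ksp ≈ s × 0.0084
s = 3.3 × 10^-25 M
Check: s = 3.3 × 10^-25 ≪ 0.0084, so the approximation is valid.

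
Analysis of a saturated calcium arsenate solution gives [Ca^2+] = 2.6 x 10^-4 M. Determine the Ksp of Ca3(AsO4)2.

5.3 × 10^-19

Ca3(AsO4)2(s) ⇌ 3 Ca^2+(aq) + 2 AsO4^3-(aq)
Stoichiometry gives [AsO4^3-] = (2/3)[Ca^2+] = 1.73 × 10^-4 M.
Ksp = [Ca^2+]^3[AsO4^3-]^2
Ksp = (2.6 x 10^-4)^3 × (1.73 × 10^-4)^2 = 5.3 x 10^-19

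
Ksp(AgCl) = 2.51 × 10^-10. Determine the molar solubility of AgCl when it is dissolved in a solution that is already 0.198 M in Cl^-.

AgCl(s) <=> Ag^+(aq) + Cl^-(aq)
Ksp = [Ag^+][Cl^-]
Let s = moles of AgCl that dissolve per litre. [Ag^+] = s, [Cl^-] = 0.198 + s ≈ 0.198 (since the Cl^- already present dominates).
Ksp ≈ s × 0.198
s = 1.27 × 10^-9 M
Check: s = 1.3 × 10^-9 ≪ 0.198, so the approximation is valid.

s ≈ 1.27 x 10^-9 M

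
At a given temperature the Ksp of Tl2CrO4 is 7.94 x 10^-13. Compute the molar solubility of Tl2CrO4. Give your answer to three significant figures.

Tl2CrO4(s) <=> 2 Tl^+ + CrO4^2-
Ksp = [Tl^+]^2[CrO4^2-]
With molar solubility s: [Tl^+] = 2s, [CrO4^2-] = s.
Substituting: Ksp = (2s)^2s = 4s^3
s^3 = 7.94 x 10^-13 / 4, so s = 5.83 x 10^-5 M

s ≈ 5.83 x 10^-5 M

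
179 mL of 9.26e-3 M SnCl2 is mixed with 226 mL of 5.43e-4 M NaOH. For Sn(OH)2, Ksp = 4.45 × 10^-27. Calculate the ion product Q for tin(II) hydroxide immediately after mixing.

Total volume = 179 + 226 = 405 mL.
[Sn^2+] = 9.26 x 10^-3 × (179/405) = 4.093 × 10^-3 M
[OH^-] = 5.43 x 10^-4 × (226/405) = 3.030 × 10^-4 M
Sn(OH)2(s) <=> Sn^2+ + 2 OH^-, so Q = [Sn^2+][OH^-]^2
Q = (4.093 × 10^-3)(3.030 × 10^-4)^2 = 3.76 × 10^-10
Q > Ksp, so Sn(OH)2 will precipitate.

Q = 3.76 x 10^-10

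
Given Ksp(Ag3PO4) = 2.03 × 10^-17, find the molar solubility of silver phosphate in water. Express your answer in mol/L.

Ag3PO4(s) ⇌ 3 Ag^+ + PO4^3-
Ksp = [Ag^+]^3[PO4^3-]
With molar solubility s: [Ag^+] = 3s, [PO4^3-] = s.
Ksp = (3s)^3s = 27s^4
s^4 = 2.03 × 10^-17 / 27, so s = 2.94 × 10^-5 M

s = 2.94 × 10^-5 M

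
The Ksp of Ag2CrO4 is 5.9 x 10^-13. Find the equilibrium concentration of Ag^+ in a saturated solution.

Ag2CrO4(s) <=> 2 Ag^+ + CrO4^2-
Ksp = [Ag^+]^2[CrO4^2-]
If s mol/L of Ag2CrO4 dissolves, [Ag^+] = 2s and [CrO4^2-] = s.
Substituting: Ksp = (2s)^2s = 4s^3
Solving, s = (5.9 x 10^-13/4)^(1/3) = 5.28 x 10^-5 M
[Ag^+] = 2s = 1.1 × 10^-4 M

[Ag^+] ≈ 1.1e-4 M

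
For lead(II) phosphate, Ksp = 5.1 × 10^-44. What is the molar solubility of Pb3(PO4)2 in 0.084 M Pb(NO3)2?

Pb3(PO4)2(s) <=> 3 Pb^2+ + 2 PO4^3-
Ksp = [Pb^2+]^3[PO4^3-]^2
If s mol/L dissolves here, [Pb^2+] = 0.084 + 3s ≈ 0.084, [PO4^3-] = 2s (since Pb^2+ from Pb(NO3)2 dominates).
Ksp ≈ (0.084)^3 × (2s)^2
s = 4.6 x 10^-21 M
Check: 3s = 1.4 x 10^-20 ≪ 0.084, so the approximation is valid.

s = 4.6 × 10^-21 M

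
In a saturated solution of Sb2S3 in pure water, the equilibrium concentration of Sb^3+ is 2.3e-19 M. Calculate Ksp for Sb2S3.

Sb2S3(s) ⇌ 2 Sb^3+ + 3 S^2-
Stoichiometry gives [S^2-] = (3/2)[Sb^3+] = 3.45 × 10^-19 M.
Ksp = [Sb^3+]^2[S^2-]^3
Ksp = (2.3 × 10^-19)^2 × (3.45 × 10^-19)^3 = 2.2 × 10^-93

Ksp ≈ 2.2e-93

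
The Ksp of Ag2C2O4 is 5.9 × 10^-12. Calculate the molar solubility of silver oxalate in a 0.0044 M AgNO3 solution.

Ag2C2O4(s) ⇌ 2 Ag^+(aq) + C2O4^2-(aq)
Ksp = [Ag^+]^2[C2O4^2-]
If s mol/L dissolves here, [Ag^+] = 0.0044 + 2s ≈ 0.0044, [C2O4^2-] = s (common-ion effect: Ag^+ is already 0.0044 M).
Ksp ≈ (0.0044)^2 × s
s = 3.0 × 10^-7 M
Check: 2s = 6.1 x 10^-7 ≪ 0.0044, so the approximation is valid.

3.0e-7 M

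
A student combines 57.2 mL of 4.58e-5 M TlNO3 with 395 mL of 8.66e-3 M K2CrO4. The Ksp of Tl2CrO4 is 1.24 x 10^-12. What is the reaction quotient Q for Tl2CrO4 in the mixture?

Total volume = 57.2 + 395 = 452.2 mL.
[Tl^+] = 4.58 × 10^-5 × (57.2/452.2) = 5.793 × 10^-6 M
[CrO4^2-] = 8.66 × 10^-3 × (395/452.2) = 7.565 × 10^-3 M
Tl2CrO4(s) ⇌ 2 Tl^+ + CrO4^2-, so Q = [Tl^+]^2[CrO4^2-]
Q = (5.793 x 10^-6)^2(7.565 x 10^-3) = 2.54 × 10^-13
Q < Ksp, so no precipitate of Tl2CrO4 forms.

Q ≈ 2.54 x 10^-13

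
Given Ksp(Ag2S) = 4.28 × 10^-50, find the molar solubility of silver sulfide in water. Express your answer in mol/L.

Ag2S(s) <=> 2 Ag^+ + S^2-
Ksp = [Ag^+]^2[S^2-]
Let s = molar solubility. Then [Ag^+] = 2s and [S^2-] = s.
So Ksp = (2s)^2 × s = 4s^3
s^3 = 4.28 × 10^-50 / 4, so s = 2.20 x 10^-17 M

2.20 × 10^-17 M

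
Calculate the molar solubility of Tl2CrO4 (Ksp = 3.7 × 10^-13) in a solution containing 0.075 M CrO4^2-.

Tl2CrO4(s) ⇌ 2 Tl^+ + CrO4^2-
Ksp = [Tl^+]^2[CrO4^2-]
Let s be the molar solubility in this solution. [Tl^+] = 2s, [CrO4^2-] = 0.075 + s ≈ 0.075 (common-ion effect: CrO4^2- is already 0.075 M).
Ksp ≈ (2s)^2 × 0.075
s = 1.1 x 10^-6 M
Check: s = 1.1 × 10^-6 ≪ 0.075, so the approximation is valid.

1.1 × 10^-6 M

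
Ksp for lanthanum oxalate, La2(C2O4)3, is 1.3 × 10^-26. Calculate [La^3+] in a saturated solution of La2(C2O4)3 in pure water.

La2(C2O4)3(s) ⇌ 2 La^3+ + 3 C2O4^2-
Ksp = [La^3+]^2[C2O4^2-]^3
For each mole of La2(C2O4)3 that dissolves: [La^3+] = 2s, [C2O4^2-] = 3s.
So Ksp = (2s)^2 × (3s)^3 = 108s^5
Solving, s = (1.3 × 10^-26/108)^(1/5) = 2.61 × 10^-6 M
[La^3+] = 2s = 5.2 x 10^-6 M

5.2 × 10^-6 M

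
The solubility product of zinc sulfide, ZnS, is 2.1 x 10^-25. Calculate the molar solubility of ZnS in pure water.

ZnS(s) <=> Zn^2+ + S^2-
Ksp = [Zn^2+][S^2-]
If s mol/L of ZnS dissolves, [Zn^2+] = s and [S^2-] = s.
Ksp = (s)(s) = s^2
s = (2.1 x 10^-25)^(1/2) = 4.6 × 10^-13 M

s ≈ 4.6 × 10^-13 M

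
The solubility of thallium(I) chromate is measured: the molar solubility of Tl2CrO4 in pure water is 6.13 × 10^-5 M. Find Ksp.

Ksp ≈ 9.21 x 10^-13

Tl2CrO4(s) ⇌ 2 Tl^+ + CrO4^2-
If s mol/L of Tl2CrO4 dissolves, [Tl^+] = 2s and [CrO4^2-] = s.
Ksp = [Tl^+]^2[CrO4^2-]
Ksp = (2s)^2s = 4s^3
Ksp = 4 × (6.13 × 10^-5)^3 = 9.21 × 10^-13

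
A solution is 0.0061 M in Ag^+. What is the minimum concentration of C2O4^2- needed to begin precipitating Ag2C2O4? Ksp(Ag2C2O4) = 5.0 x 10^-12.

Ag2C2O4(s) <=> 2 Ag^+ + C2O4^2-
Ksp = [Ag^+]^2[C2O4^2-]
Precipitation begins when Q = Ksp. With [Ag^+] = 0.0061 M:
5.0 x 10^-12 = (0.0061)^2 × [C2O4^2-]
[C2O4^2-] = (5.0 x 10^-12 / 3.72 x 10^-5) = 1.3 × 10^-7 M

[C2O4^2-] = 1.3e-7 M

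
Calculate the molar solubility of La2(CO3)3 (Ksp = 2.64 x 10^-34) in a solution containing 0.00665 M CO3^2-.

La2(CO3)3(s) ⇌ 2 La^3+ + 3 CO3^2-
Ksp = [La^3+]^2[CO3^2-]^3
Let s = moles of La2(CO3)3 that dissolve per litre. [La^3+] = 2s, [CO3^2-] = 0.00665 + 3s ≈ 0.00665 (since the CO3^2- already present dominates).
Ksp ≈ (2s)^2 × (0.00665)^3
s = 1.50 × 10^-14 M
Check: 3s = 4.5 × 10^-14 ≪ 0.00665, so the approximation is valid.

s ≈ 1.50 × 10^-14 M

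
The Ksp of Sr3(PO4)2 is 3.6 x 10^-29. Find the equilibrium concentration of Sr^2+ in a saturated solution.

Sr3(PO4)2(s) ⇌ 3 Sr^2+ + 2 PO4^3-
Ksp = [Sr^2+]^3[PO4^3-]^2
If s mol/L of Sr3(PO4)2 dissolves, [Sr^2+] = 3s and [PO4^3-] = 2s.
Ksp = (3s)^3(2s)^2 = 108s^5
Solving, s = (3.6 x 10^-29/108)^(1/5) = 8.03 × 10^-7 M
[Sr^2+] = 3s = 2.4 × 10^-6 M

2.4 x 10^-6 M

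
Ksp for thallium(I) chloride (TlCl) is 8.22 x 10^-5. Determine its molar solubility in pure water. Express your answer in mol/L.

s = 9.07 x 10^-3 M

TlCl(s) ⇌ Tl^+ + Cl^-
Ksp = [Tl^+][Cl^-]
For each mole of TlCl that dissolves: [Tl^+] = s, [Cl^-] = s.
Ksp = (s)(s) = s^2
s = (8.22 x 10^-5)^(1/2) = 9.07 x 10^-3 M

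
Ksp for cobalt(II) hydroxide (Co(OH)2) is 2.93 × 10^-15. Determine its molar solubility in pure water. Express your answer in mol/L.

s = 9.01e-6 M

Co(OH)2(s) <=> Co^2+(aq) + 2 OH^-(aq)
Ksp = [Co^2+][OH^-]^2
With molar solubility s: [Co^2+] = s, [OH^-] = 2s.
Ksp = s(2s)^2 = 4s^3
s = (2.93 × 10^-15 / 4)^(1/3) = 9.01 × 10^-6 M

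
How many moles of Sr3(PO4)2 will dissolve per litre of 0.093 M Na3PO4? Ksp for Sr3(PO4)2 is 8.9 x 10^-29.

7.3e-10 M

Sr3(PO4)2(s) <=> 3 Sr^2+ + 2 PO4^3-
Ksp = [Sr^2+]^3[PO4^3-]^2
Let s = moles of Sr3(PO4)2 that dissolve per litre. [Sr^2+] = 3s, [PO4^3-] = 0.093 + 2s ≈ 0.093 (common-ion effect: PO4^3- is already 0.093 M).
Ksp ≈ (3s)^3 × (0.093)^2
s = 7.3 x 10^-10 M
Check: 2s = 1.5 × 10^-9 ≪ 0.093, so the approximation is valid.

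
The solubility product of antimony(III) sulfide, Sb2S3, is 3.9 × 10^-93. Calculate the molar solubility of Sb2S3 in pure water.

s = 1.3 x 10^-19 M

Sb2S3(s) <=> 2 Sb^3+ + 3 S^2-
Ksp = [Sb^3+]^2[S^2-]^3
For each mole of Sb2S3 that dissolves: [Sb^3+] = 2s, [S^2-] = 3s.
Ksp = (2s)^2(3s)^3 = 108s^5
s^5 = 3.9 × 10^-93 / 108, so s = 1.3 × 10^-19 M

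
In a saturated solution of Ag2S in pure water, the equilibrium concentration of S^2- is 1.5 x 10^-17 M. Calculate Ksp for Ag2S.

Ag2S(s) ⇌ 2 Ag^+(aq) + S^2-(aq)
Stoichiometry gives [Ag^+] = (2/1)[S^2-] = 3.00 x 10^-17 M.
Ksp = [Ag^+]^2[S^2-]
Ksp = (3.00 x 10^-17)^2 × 1.5 x 10^-17 = 1.4 x 10^-50

1.4 × 10^-50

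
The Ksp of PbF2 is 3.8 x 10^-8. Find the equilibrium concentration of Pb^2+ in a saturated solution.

PbF2(s) ⇌ Pb^2+(aq) + 2 F^-(aq)
Ksp = [Pb^2+][F^-]^2
If s mol/L of PbF2 dissolves, [Pb^2+] = s and [F^-] = 2s.
Ksp = s(2s)^2 = 4s^3
Solving, s = (3.8 x 10^-8/4)^(1/3) = 2.12 × 10^-3 M
[Pb^2+] = s = 2.1 x 10^-3 M

2.1 × 10^-3 M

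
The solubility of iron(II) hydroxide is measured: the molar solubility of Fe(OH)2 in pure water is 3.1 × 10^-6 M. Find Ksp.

1.2 x 10^-16

Fe(OH)2(s) <=> Fe^2+(aq) + 2 OH^-(aq)
Let s = molar solubility. Then [Fe^2+] = s and [OH^-] = 2s.
Ksp = [Fe^2+][OH^-]^2
Substituting: Ksp = s(2s)^2 = 4s^3
Ksp = 4 × (3.1 x 10^-6)^3 = 1.2 × 10^-16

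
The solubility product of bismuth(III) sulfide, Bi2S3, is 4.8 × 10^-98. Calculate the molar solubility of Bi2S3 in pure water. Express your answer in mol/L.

s ≈ 1.3 × 10^-20 M

Bi2S3(s) ⇌ 2 Bi^3+ + 3 S^2-
Ksp = [Bi^3+]^2[S^2-]^3
Let s = molar solubility. Then [Bi^3+] = 2s and [S^2-] = 3s.
So Ksp = (2s)^2 × (3s)^3 = 108s^5
Solving, s = (4.8 × 10^-98/108)^(1/5) = 1.3 × 10^-20 M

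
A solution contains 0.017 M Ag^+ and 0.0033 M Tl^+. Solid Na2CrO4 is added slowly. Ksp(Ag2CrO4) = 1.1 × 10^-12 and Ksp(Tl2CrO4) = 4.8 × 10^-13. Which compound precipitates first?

Ag2CrO4

Precipitation of each salt starts when its ion product equals its Ksp.
For Ag2CrO4: 1.1 × 10^-12 = (0.017)^2 × [CrO4^2-]  ⇒  [CrO4^2-] = 3.8 x 10^-9 M.
For Tl2CrO4: 4.8 × 10^-13 = (0.0033)^2 × [CrO4^2-]  ⇒  [CrO4^2-] = 4.4 x 10^-8 M.
The salt with the lower threshold [CrO4^2-] precipitates first: Ag2CrO4.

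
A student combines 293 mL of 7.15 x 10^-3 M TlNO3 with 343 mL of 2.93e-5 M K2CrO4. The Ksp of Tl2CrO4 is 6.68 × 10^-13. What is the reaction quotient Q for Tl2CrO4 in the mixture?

Total volume = 293 + 343 = 636 mL.
[Tl^+] = 7.15 × 10^-3 × (293/636) = 3.294 × 10^-3 M
[CrO4^2-] = 2.93 x 10^-5 × (343/636) = 1.580 x 10^-5 M
Tl2CrO4(s) ⇌ 2 Tl^+(aq) + CrO4^2-(aq), so Q = [Tl^+]^2[CrO4^2-]
Q = (3.294 × 10^-3)^2(1.580 x 10^-5) = 1.71 × 10^-10
Q > Ksp, so Tl2CrO4 will precipitate.

Q = 1.71e-10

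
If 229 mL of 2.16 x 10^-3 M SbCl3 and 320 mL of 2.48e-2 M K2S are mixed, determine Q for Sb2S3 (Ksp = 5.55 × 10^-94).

Q = 2.45 × 10^-12

Total volume = 229 + 320 = 549 mL.
[Sb^3+] = 2.16 × 10^-3 × (229/549) = 9.010 x 10^-4 M
[S^2-] = 2.48 x 10^-2 × (320/549) = 1.446 × 10^-2 M
Sb2S3(s) <=> 2 Sb^3+(aq) + 3 S^2-(aq), so Q = [Sb^3+]^2[S^2-]^3
Q = (9.010 × 10^-4)^2(1.446 × 10^-2)^3 = 2.45 × 10^-12
Q > Ksp, so Sb2S3 will precipitate.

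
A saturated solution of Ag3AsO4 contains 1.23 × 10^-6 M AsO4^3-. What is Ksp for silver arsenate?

6.18 × 10^-23

Ag3AsO4(s) <=> 3 Ag^+ + AsO4^3-
Stoichiometry gives [Ag^+] = (3/1)[AsO4^3-] = 3.690 x 10^-6 M.
Ksp = [Ag^+]^3[AsO4^3-]
Ksp = (3.690 × 10^-6)^3 × 1.23 x 10^-6 = 6.18 x 10^-23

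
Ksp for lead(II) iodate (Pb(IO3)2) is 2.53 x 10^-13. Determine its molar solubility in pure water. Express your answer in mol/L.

Pb(IO3)2(s) ⇌ Pb^2+(aq) + 2 IO3^-(aq)
Ksp = [Pb^2+][IO3^-]^2
Let s = molar solubility. Then [Pb^2+] = s and [IO3^-] = 2s.
Substituting: Ksp = s(2s)^2 = 4s^3
s = (2.53 x 10^-13 / 4)^(1/3) = 3.98 x 10^-5 M

3.98e-5 M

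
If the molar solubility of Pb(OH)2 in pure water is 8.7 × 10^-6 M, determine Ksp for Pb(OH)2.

Pb(OH)2(s) ⇌ Pb^2+(aq) + 2 OH^-(aq)
If s mol/L of Pb(OH)2 dissolves, [Pb^2+] = s and [OH^-] = 2s.
Ksp = [Pb^2+][OH^-]^2
Ksp = s(2s)^2 = 4s^3
With s = 8.7 × 10^-6: Ksp = 2.6 × 10^-15

Ksp ≈ 2.6 × 10^-15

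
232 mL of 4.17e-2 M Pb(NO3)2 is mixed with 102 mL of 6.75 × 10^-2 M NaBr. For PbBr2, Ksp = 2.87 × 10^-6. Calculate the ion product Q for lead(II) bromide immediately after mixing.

Q ≈ 1.23 × 10^-5

Total volume = 232 + 102 = 334 mL.
[Pb^2+] = 4.17 x 10^-2 × (232/334) = 2.897 × 10^-2 M
[Br^-] = 6.75 × 10^-2 × (102/334) = 2.061 × 10^-2 M
PbBr2(s) ⇌ Pb^2+ + 2 Br^-, so Q = [Pb^2+][Br^-]^2
Q = (2.897 × 10^-2)(2.061 x 10^-2)^2 = 1.23 × 10^-5
Q > Ksp, so PbBr2 will precipitate.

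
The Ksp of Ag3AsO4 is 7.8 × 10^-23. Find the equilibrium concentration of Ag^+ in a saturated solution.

[Ag^+] ≈ 3.9 x 10^-6 M

Ag3AsO4(s) ⇌ 3 Ag^+(aq) + AsO4^3-(aq)
Ksp = [Ag^+]^3[AsO4^3-]
Let s = molar solubility. Then [Ag^+] = 3s and [AsO4^3-] = s.
Ksp = (3s)^3s = 27s^4
s = (7.8 × 10^-23 / 27)^(1/4) = 1.30 × 10^-6 M
[Ag^+] = 3s = 3.9 × 10^-6 M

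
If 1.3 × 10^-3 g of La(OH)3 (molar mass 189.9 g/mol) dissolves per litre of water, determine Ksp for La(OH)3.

Molar solubility s = (1.3 x 10^-3 g/L) / (189.9 g/mol) = 6.85 × 10^-6 M.
La(OH)3(s) ⇌ La^3+(aq) + 3 OH^-(aq)
Let s = molar solubility. Then [La^3+] = s and [OH^-] = 3s.
Ksp = [La^3+][OH^-]^3
Ksp = s(3s)^3 = 27s^4
With s = 6.85 x 10^-6: Ksp = 5.9 x 10^-20

Ksp = 5.9 × 10^-20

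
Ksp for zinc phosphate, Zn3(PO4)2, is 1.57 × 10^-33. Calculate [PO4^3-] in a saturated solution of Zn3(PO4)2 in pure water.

Zn3(PO4)2(s) <=> 3 Zn^2+(aq) + 2 PO4^3-(aq)
Ksp = [Zn^2+]^3[PO4^3-]^2
If s mol/L of Zn3(PO4)2 dissolves, [Zn^2+] = 3s and [PO4^3-] = 2s.
So Ksp = (3s)^3 × (2s)^2 = 108s^5
s^5 = 1.57 × 10^-33 / 108, so s = 1.078 x 10^-7 M
[PO4^3-] = 2s = 2.16 x 10^-7 M

[PO4^3-] ≈ 2.16 × 10^-7 M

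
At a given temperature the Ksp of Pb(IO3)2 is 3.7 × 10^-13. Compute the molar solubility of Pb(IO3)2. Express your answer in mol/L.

s = 4.5 × 10^-5 M

Pb(IO3)2(s) ⇌ Pb^2+ + 2 IO3^-
Ksp = [Pb^2+][IO3^-]^2
Let s = molar solubility. Then [Pb^2+] = s and [IO3^-] = 2s.
Substituting: Ksp = s(2s)^2 = 4s^3
s^3 = 3.7 × 10^-13 / 4, so s = 4.5 × 10^-5 M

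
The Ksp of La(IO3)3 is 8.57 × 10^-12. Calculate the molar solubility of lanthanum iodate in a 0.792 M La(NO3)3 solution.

s = 7.37e-5 M

La(IO3)3(s) <=> La^3+ + 3 IO3^-
Ksp = [La^3+][IO3^-]^3
Let s be the molar solubility in this solution. [La^3+] = 0.792 + s ≈ 0.792, [IO3^-] = 3s (since La^3+ from La(NO3)3 dominates).
Ksp ≈ 0.792 × (3s)^3
s = 7.37 × 10^-5 M
Check: s = 7.4 × 10^-5 ≪ 0.792, so the approximation is valid.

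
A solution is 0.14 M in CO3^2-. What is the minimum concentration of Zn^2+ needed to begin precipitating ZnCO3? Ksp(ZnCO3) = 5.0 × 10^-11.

ZnCO3(s) ⇌ Zn^2+(aq) + CO3^2-(aq)
Ksp = [Zn^2+][CO3^2-]
Precipitation begins when Q = Ksp. With [CO3^2-] = 0.14 M:
5.0 × 10^-11 = (0.14) × [Zn^2+]
[Zn^2+] = (5.0 × 10^-11 / 1.4 × 10^-1) = 3.6 × 10^-10 M

[Zn^2+] ≈ 3.6 × 10^-10 M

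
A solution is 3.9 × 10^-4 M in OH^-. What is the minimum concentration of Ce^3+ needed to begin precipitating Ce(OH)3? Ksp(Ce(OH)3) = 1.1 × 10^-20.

[Ce^3+] = 1.9e-10 M

Ce(OH)3(s) ⇌ Ce^3+(aq) + 3 OH^-(aq)
Ksp = [Ce^3+][OH^-]^3
Precipitation begins when Q = Ksp. With [OH^-] = 3.9 × 10^-4 M:
1.1 × 10^-20 = (3.9 × 10^-4)^3 × [Ce^3+]
[Ce^3+] = (1.1 × 10^-20 / 5.93 × 10^-11) = 1.9 x 10^-10 M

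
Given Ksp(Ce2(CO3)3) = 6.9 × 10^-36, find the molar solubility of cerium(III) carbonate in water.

Ce2(CO3)3(s) <=> 2 Ce^3+ + 3 CO3^2-
Ksp = [Ce^3+]^2[CO3^2-]^3
Let s = molar solubility. Then [Ce^3+] = 2s and [CO3^2-] = 3s.
So Ksp = (2s)^2 × (3s)^3 = 108s^5
Solving, s = (6.9 × 10^-36/108)^(1/5) = 3.6 × 10^-8 M

3.6 × 10^-8 M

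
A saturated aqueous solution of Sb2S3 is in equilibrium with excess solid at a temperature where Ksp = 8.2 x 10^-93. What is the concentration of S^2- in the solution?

[S^2-] ≈ 4.5 x 10^-19 M

Sb2S3(s) <=> 2 Sb^3+ + 3 S^2-
Ksp = [Sb^3+]^2[S^2-]^3
Let s = molar solubility. Then [Sb^3+] = 2s and [S^2-] = 3s.
Substituting: Ksp = (2s)^2(3s)^3 = 108s^5
Solving, s = (8.2 x 10^-93/108)^(1/5) = 1.50 × 10^-19 M
[S^2-] = 3s = 4.5 × 10^-19 M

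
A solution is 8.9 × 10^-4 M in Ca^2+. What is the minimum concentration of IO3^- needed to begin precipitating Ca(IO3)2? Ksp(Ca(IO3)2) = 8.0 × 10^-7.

Ca(IO3)2(s) <=> Ca^2+ + 2 IO3^-
Ksp = [Ca^2+][IO3^-]^2
Precipitation begins when Q = Ksp. With [Ca^2+] = 8.9 × 10^-4 M:
8.0 × 10^-7 = (8.9 × 10^-4) × [IO3^-]^2
[IO3^-] = (8.0 × 10^-7 / 8.9 x 10^-4)^(1/2) = 3.0 x 10^-2 M

[IO3^-] ≈ 0.030 M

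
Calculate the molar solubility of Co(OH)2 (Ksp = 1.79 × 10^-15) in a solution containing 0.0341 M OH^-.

Co(OH)2(s) ⇌ Co^2+ + 2 OH^-
Ksp = [Co^2+][OH^-]^2
Let s be the molar solubility in this solution. [Co^2+] = s, [OH^-] = 0.0341 + 2s ≈ 0.0341 (since the OH^- already present dominates).
Ksp ≈ s × (0.0341)^2
s = 1.54 × 10^-12 M
Check: 2s = 3.1 x 10^-12 ≪ 0.0341, so the approximation is valid.

s = 1.54 × 10^-12 M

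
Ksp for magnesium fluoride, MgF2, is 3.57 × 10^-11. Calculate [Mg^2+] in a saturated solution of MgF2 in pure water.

[Mg^2+] = 2.07 x 10^-4 M

MgF2(s) <=> Mg^2+(aq) + 2 F^-(aq)
Ksp = [Mg^2+][F^-]^2
With molar solubility s: [Mg^2+] = s, [F^-] = 2s.
So Ksp = s × (2s)^2 = 4s^3
s = (3.57 × 10^-11 / 4)^(1/3) = 2.074 × 10^-4 M
[Mg^2+] = s = 2.07 × 10^-4 M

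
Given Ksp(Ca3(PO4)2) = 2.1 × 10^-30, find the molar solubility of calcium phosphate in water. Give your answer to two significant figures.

4.5 x 10^-7 M

Ca3(PO4)2(s) ⇌ 3 Ca^2+(aq) + 2 PO4^3-(aq)
Ksp = [Ca^2+]^3[PO4^3-]^2
With molar solubility s: [Ca^2+] = 3s, [PO4^3-] = 2s.
Substituting: Ksp = (3s)^3(2s)^2 = 108s^5
Solving, s = (2.1 × 10^-30/108)^(1/5) = 4.5 x 10^-7 M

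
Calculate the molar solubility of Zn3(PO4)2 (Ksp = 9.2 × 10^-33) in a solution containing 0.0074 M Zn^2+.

Zn3(PO4)2(s) ⇌ 3 Zn^2+(aq) + 2 PO4^3-(aq)
Ksp = [Zn^2+]^3[PO4^3-]^2
If s mol/L dissolves here, [Zn^2+] = 0.0074 + 3s ≈ 0.0074, [PO4^3-] = 2s (Ksp is small, so little additional dissolves).
Ksp ≈ (0.0074)^3 × (2s)^2
s = 7.5 x 10^-14 M
Check: 3s = 2.3 × 10^-13 ≪ 0.0074, so the approximation is valid.

s = 7.5 × 10^-14 M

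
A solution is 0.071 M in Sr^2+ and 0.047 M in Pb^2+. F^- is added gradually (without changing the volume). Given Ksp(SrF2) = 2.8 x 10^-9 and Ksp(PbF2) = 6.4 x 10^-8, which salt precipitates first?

SrF2

Each salt begins to precipitate when Q = Ksp, i.e. when [F^-] reaches its threshold.
For SrF2: 2.8 x 10^-9 = 0.071 × [F^-]^2  ⇒  [F^-] = 2.0 x 10^-4 M.
For PbF2: 6.4 x 10^-8 = 0.047 × [F^-]^2  ⇒  [F^-] = 1.2 × 10^-3 M.
The salt with the lower threshold [F^-] precipitates first: SrF2.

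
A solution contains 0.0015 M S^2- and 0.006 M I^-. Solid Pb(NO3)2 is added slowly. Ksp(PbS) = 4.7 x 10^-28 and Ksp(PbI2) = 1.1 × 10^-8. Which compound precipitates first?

PbS

Each salt begins to precipitate when Q = Ksp, i.e. when [Pb^2+] reaches its threshold.
For PbS: 4.7 x 10^-28 = 0.0015 × [Pb^2+]  ⇒  [Pb^2+] = 3.1 × 10^-25 M.
For PbI2: 1.1 × 10^-8 = (0.006)^2 × [Pb^2+]  ⇒  [Pb^2+] = 3.1 × 10^-4 M.
The salt with the lower threshold [Pb^2+] precipitates first: PbS.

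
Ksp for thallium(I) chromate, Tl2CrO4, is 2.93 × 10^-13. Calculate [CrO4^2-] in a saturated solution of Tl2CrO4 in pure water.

[CrO4^2-] ≈ 4.18 × 10^-5 M

Tl2CrO4(s) ⇌ 2 Tl^+ + CrO4^2-
Ksp = [Tl^+]^2[CrO4^2-]
For each mole of Tl2CrO4 that dissolves: [Tl^+] = 2s, [CrO4^2-] = s.
So Ksp = (2s)^2 × s = 4s^3
Solving, s = (2.93 × 10^-13/4)^(1/3) = 4.184 × 10^-5 M
[CrO4^2-] = s = 4.18 × 10^-5 M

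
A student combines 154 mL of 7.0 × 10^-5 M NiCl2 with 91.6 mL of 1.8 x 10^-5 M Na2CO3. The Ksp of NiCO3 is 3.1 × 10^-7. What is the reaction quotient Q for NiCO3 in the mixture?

2.9e-10

Total volume = 154 + 91.6 = 245.6 mL.
[Ni^2+] = 7.0 × 10^-5 × (154/245.6) = 4.39 × 10^-5 M
[CO3^2-] = 1.8 x 10^-5 × (91.6/245.6) = 6.71 × 10^-6 M
NiCO3(s) ⇌ Ni^2+(aq) + CO3^2-(aq), so Q = [Ni^2+][CO3^2-]
Q = (4.39 × 10^-5)(6.71 × 10^-6) = 2.9 × 10^-10
Q < Ksp, so no precipitate of NiCO3 forms.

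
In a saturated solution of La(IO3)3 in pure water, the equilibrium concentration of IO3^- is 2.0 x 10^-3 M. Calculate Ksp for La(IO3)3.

La(IO3)3(s) <=> La^3+(aq) + 3 IO3^-(aq)
Stoichiometry gives [La^3+] = (1/3)[IO3^-] = 6.67 x 10^-4 M.
Ksp = [La^3+][IO3^-]^3
Ksp = 6.67 × 10^-4 × (2.0 × 10^-3)^3 = 5.3 × 10^-12

5.3 × 10^-12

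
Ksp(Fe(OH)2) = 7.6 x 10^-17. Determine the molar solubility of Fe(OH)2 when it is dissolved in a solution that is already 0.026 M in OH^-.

1.1 × 10^-13 M

Fe(OH)2(s) ⇌ Fe^2+ + 2 OH^-
Ksp = [Fe^2+][OH^-]^2
Let s = moles of Fe(OH)2 that dissolve per litre. [Fe^2+] = s, [OH^-] = 0.026 + 2s ≈ 0.026 (common-ion effect: OH^- is already 0.026 M).
Ksp ≈ s × (0.026)^2
s = 1.1 x 10^-13 M
Check: 2s = 2.2 × 10^-13 ≪ 0.026, so the approximation is valid.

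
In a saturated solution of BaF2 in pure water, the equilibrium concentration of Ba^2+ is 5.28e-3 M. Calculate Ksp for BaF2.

5.89e-7

BaF2(s) <=> Ba^2+ + 2 F^-
Stoichiometry gives [F^-] = (2/1)[Ba^2+] = 1.056 × 10^-2 M.
Ksp = [Ba^2+][F^-]^2
Ksp = 5.28 × 10^-3 × (1.056 × 10^-2)^2 = 5.89 × 10^-7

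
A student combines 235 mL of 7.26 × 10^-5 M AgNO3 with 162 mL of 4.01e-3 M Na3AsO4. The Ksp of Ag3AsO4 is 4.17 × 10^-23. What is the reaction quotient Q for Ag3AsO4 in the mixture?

Total volume = 235 + 162 = 397 mL.
[Ag^+] = 7.26 × 10^-5 × (235/397) = 4.297 × 10^-5 M
[AsO4^3-] = 4.01 × 10^-3 × (162/397) = 1.636 × 10^-3 M
Ag3AsO4(s) ⇌ 3 Ag^+ + AsO4^3-, so Q = [Ag^+]^3[AsO4^3-]
Q = (4.297 x 10^-5)^3(1.636 x 10^-3) = 1.30 × 10^-16
Q > Ksp, so Ag3AsO4 will precipitate.

Q ≈ 1.30 x 10^-16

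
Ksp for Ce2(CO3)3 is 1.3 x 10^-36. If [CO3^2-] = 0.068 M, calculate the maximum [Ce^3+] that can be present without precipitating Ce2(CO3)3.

[Ce^3+] ≈ 6.4 × 10^-17 M

Ce2(CO3)3(s) ⇌ 2 Ce^3+ + 3 CO3^2-
Ksp = [Ce^3+]^2[CO3^2-]^3
Precipitation begins when Q = Ksp. With [CO3^2-] = 0.068 M:
1.3 x 10^-36 = (0.068)^3 × [Ce^3+]^2
[Ce^3+] = (1.3 x 10^-36 / 3.14 x 10^-4)^(1/2) = 6.4 × 10^-17 M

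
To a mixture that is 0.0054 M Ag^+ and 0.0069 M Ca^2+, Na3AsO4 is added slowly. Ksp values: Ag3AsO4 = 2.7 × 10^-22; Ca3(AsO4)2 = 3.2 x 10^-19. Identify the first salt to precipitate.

Precipitation of each salt starts when its ion product equals its Ksp.
For Ag3AsO4: 2.7 × 10^-22 = (0.0054)^3 × [AsO4^3-]  ⇒  [AsO4^3-] = 1.7 × 10^-15 M.
For Ca3(AsO4)2: 3.2 x 10^-19 = (0.0069)^3 × [AsO4^3-]^2  ⇒  [AsO4^3-] = 9.9 x 10^-7 M.
The salt with the lower threshold [AsO4^3-] precipitates first: Ag3AsO4.

Ag3AsO4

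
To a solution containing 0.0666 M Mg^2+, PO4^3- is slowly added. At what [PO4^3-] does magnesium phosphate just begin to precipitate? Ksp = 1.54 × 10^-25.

[PO4^3-] ≈ 2.28e-11 M

Mg3(PO4)2(s) <=> 3 Mg^2+ + 2 PO4^3-
Ksp = [Mg^2+]^3[PO4^3-]^2
Precipitation begins when Q = Ksp. With [Mg^2+] = 0.0666 M:
1.54 × 10^-25 = (0.0666)^3 × [PO4^3-]^2
[PO4^3-] = (1.54 × 10^-25 / 2.954 x 10^-4)^(1/2) = 2.28 × 10^-11 M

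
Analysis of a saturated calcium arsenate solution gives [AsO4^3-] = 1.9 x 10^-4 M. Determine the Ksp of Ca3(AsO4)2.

Ca3(AsO4)2(s) <=> 3 Ca^2+(aq) + 2 AsO4^3-(aq)
Stoichiometry gives [Ca^2+] = (3/2)[AsO4^3-] = 2.85 × 10^-4 M.
Ksp = [Ca^2+]^3[AsO4^3-]^2
Ksp = (2.85 × 10^-4)^3 × (1.9 × 10^-4)^2 = 8.4 × 10^-19

Ksp = 8.4 × 10^-19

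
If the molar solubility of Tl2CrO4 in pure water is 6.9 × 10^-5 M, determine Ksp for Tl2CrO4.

Ksp = 1.3e-12

Tl2CrO4(s) ⇌ 2 Tl^+(aq) + CrO4^2-(aq)
If s mol/L of Tl2CrO4 dissolves, [Tl^+] = 2s and [CrO4^2-] = s.
Ksp = [Tl^+]^2[CrO4^2-]
Substituting: Ksp = (2s)^2s = 4s^3
Ksp = 4 × (6.9 × 10^-5)^3 = 1.3 x 10^-12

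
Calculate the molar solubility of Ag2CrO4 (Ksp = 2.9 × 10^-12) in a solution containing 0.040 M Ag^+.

s ≈ 1.8 × 10^-9 M

Ag2CrO4(s) ⇌ 2 Ag^+(aq) + CrO4^2-(aq)
Ksp = [Ag^+]^2[CrO4^2-]
Let s = moles of Ag2CrO4 that dissolve per litre. [Ag^+] = 0.040 + 2s ≈ 0.040, [CrO4^2-] = s (common-ion effect: Ag^+ is already 0.040 M).
Ksp ≈ (0.040)^2 × s
s = 1.8 × 10^-9 M
Check: 2s = 3.6 × 10^-9 ≪ 0.040, so the approximation is valid.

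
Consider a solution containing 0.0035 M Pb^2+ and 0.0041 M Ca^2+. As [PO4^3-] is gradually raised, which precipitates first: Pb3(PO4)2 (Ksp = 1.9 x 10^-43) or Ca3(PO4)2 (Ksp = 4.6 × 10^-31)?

Pb3(PO4)2

Each salt begins to precipitate when Q = Ksp, i.e. when [PO4^3-] reaches its threshold.
For Pb3(PO4)2: 1.9 x 10^-43 = (0.0035)^3 × [PO4^3-]^2  ⇒  [PO4^3-] = 2.1 × 10^-18 M.
For Ca3(PO4)2: 4.6 × 10^-31 = (0.0041)^3 × [PO4^3-]^2  ⇒  [PO4^3-] = 2.6 × 10^-12 M.
The salt with the lower threshold [PO4^3-] precipitates first: Pb3(PO4)2.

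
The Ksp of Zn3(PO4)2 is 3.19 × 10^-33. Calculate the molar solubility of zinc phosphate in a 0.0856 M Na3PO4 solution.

s = 2.53 x 10^-11 M

Zn3(PO4)2(s) ⇌ 3 Zn^2+(aq) + 2 PO4^3-(aq)
Ksp = [Zn^2+]^3[PO4^3-]^2
If s mol/L dissolves here, [Zn^2+] = 3s, [PO4^3-] = 0.0856 + 2s ≈ 0.0856 (since PO4^3- from Na3PO4 dominates).
Ksp ≈ (3s)^3 × (0.0856)^2
s = 2.53 × 10^-11 M
Check: 2s = 5.1 × 10^-11 ≪ 0.0856, so the approximation is valid.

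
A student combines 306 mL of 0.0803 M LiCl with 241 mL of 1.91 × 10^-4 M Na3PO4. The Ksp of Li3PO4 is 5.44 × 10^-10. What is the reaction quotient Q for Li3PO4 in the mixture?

Total volume = 306 + 241 = 547 mL.
[Li^+] = 8.03 x 10^-2 × (306/547) = 4.492 x 10^-2 M
[PO4^3-] = 1.91 x 10^-4 × (241/547) = 8.415 × 10^-5 M
Li3PO4(s) <=> 3 Li^+(aq) + PO4^3-(aq), so Q = [Li^+]^3[PO4^3-]
Q = (4.492 x 10^-2)^3(8.415 × 10^-5) = 7.63 × 10^-9
Q > Ksp, so Li3PO4 will precipitate.

Q ≈ 7.63 × 10^-9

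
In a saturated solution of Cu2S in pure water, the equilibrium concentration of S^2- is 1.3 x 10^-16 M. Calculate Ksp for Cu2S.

Ksp ≈ 8.8 × 10^-48

Cu2S(s) <=> 2 Cu^+(aq) + S^2-(aq)
Stoichiometry gives [Cu^+] = (2/1)[S^2-] = 2.60 x 10^-16 M.
Ksp = [Cu^+]^2[S^2-]
Ksp = (2.60 × 10^-16)^2 × 1.3 × 10^-16 = 8.8 × 10^-48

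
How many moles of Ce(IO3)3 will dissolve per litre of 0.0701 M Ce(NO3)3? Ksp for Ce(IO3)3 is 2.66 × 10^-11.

Ce(IO3)3(s) ⇌ Ce^3+(aq) + 3 IO3^-(aq)
Ksp = [Ce^3+][IO3^-]^3
Let s = moles of Ce(IO3)3 that dissolve per litre. [Ce^3+] = 0.0701 + s ≈ 0.0701, [IO3^-] = 3s (common-ion effect: Ce^3+ is already 0.0701 M).
Ksp ≈ 0.0701 × (3s)^3
s = 2.41 × 10^-4 M
Check: s = 2.4 x 10^-4 ≪ 0.0701, so the approximation is valid.

2.41 × 10^-4 M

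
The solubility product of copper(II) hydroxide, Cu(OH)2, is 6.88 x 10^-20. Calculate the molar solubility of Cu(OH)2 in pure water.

s = 2.58e-7 M

Cu(OH)2(s) ⇌ Cu^2+(aq) + 2 OH^-(aq)
Ksp = [Cu^2+][OH^-]^2
With molar solubility s: [Cu^2+] = s, [OH^-] = 2s.
So Ksp = s × (2s)^2 = 4s^3
Solving, s = (6.88 x 10^-20/4)^(1/3) = 2.58 × 10^-7 M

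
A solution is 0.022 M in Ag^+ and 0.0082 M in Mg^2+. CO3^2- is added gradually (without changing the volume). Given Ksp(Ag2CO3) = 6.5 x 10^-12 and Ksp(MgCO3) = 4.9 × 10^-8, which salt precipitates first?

Ag2CO3

Precipitation of each salt starts when its ion product equals its Ksp.
For Ag2CO3: 6.5 x 10^-12 = (0.022)^2 × [CO3^2-]  ⇒  [CO3^2-] = 1.3 x 10^-8 M.
For MgCO3: 4.9 × 10^-8 = 0.0082 × [CO3^2-]  ⇒  [CO3^2-] = 6.0 × 10^-6 M.
The salt with the lower threshold [CO3^2-] precipitates first: Ag2CO3.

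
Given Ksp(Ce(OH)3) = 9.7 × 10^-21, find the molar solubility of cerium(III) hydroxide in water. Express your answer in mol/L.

4.4e-6 M

Ce(OH)3(s) ⇌ Ce^3+(aq) + 3 OH^-(aq)
Ksp = [Ce^3+][OH^-]^3
If s mol/L of Ce(OH)3 dissolves, [Ce^3+] = s and [OH^-] = 3s.
So Ksp = s × (3s)^3 = 27s^4
s = (9.7 × 10^-21 / 27)^(1/4) = 4.4 x 10^-6 M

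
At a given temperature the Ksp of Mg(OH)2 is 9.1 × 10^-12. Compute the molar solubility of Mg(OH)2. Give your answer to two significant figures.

s = 1.3e-4 M

Mg(OH)2(s) ⇌ Mg^2+(aq) + 2 OH^-(aq)
Ksp = [Mg^2+][OH^-]^2
Let s = molar solubility. Then [Mg^2+] = s and [OH^-] = 2s.
Substituting: Ksp = s(2s)^2 = 4s^3
s^3 = 9.1 × 10^-12 / 4, so s = 1.3 x 10^-4 M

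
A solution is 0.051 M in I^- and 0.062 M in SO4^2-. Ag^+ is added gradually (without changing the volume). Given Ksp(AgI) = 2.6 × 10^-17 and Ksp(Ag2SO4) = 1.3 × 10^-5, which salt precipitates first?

Each salt begins to precipitate when Q = Ksp, i.e. when [Ag^+] reaches its threshold.
For AgI: 2.6 × 10^-17 = 0.051 × [Ag^+]  ⇒  [Ag^+] = 5.1 × 10^-16 M.
For Ag2SO4: 1.3 × 10^-5 = 0.062 × [Ag^+]^2  ⇒  [Ag^+] = 1.4 x 10^-2 M.
The salt with the lower threshold [Ag^+] precipitates first: AgI.

AgI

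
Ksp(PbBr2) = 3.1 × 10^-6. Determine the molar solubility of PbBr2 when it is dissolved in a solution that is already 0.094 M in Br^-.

PbBr2(s) ⇌ Pb^2+(aq) + 2 Br^-(aq)
Ksp = [Pb^2+][Br^-]^2
Let s be the molar solubility in this solution. [Pb^2+] = s, [Br^-] = 0.094 + 2s ≈ 0.094 (common-ion effect: Br^- is already 0.094 M).
Ksp ≈ s × (0.094)^2
s = 3.5 × 10^-4 M
Check: 2s = 7.0 × 10^-4 ≪ 0.094, so the approximation is valid.

s ≈ 3.5e-4 M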